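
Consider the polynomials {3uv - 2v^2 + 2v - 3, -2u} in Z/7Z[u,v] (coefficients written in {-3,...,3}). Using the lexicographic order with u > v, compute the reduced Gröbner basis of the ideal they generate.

f_1 = 3uv - 2v^2 + 2v - 3, LT = uv.
f_2 = -2u, LT = u.

S(f_1,f_2): lcm = uv. S = -3v^2 + 3v - 1.
  leading term v^2: no divisor's leading term divides it; move -3v^2 to the remainder.
  leading term v: no divisor's leading term divides it; move 3v to the remainder.
  leading term 1: no divisor's leading term divides it; move -1 to the remainder.
  remainder -3v^2 + 3v - 1 ≠ 0; add g_3 = -3v^2 + 3v - 1 to the basis.

The other S-polynomials (S(f_1,g_3), S(f_2,g_3)) all reduce to 0 modulo the current basis, so we have a Gröbner basis.
Inter-reduce: drop elements whose leading term is divisible by another's, tail-reduce, and make monic.

G = {u, v^2 - v - 2}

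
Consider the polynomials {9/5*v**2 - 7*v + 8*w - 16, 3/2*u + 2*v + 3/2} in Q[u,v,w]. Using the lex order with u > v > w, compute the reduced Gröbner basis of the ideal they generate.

f_1 = 9/5*v**2 - 7*v + 8*w - 16, LT = v**2.
f_2 = 3/2*u + 2*v + 3/2, LT = u.

The S-polynomials (S(f_1,f_2)) all reduce to 0 modulo the current basis, so we have a Gröbner basis.

G = {u + 4/3*v + 1, v**2 - 35/9*v + 40/9*w - 80/9}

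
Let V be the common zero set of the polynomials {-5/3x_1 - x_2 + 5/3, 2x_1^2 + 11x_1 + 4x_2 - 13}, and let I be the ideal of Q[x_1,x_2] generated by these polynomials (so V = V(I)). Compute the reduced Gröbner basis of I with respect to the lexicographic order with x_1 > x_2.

G = {x_1 + 3/5x_2 - 1, x_2^2 - 125/18x_2}

f_1 = -5/3x_1 - x_2 + 5/3, LT = x_1.
f_2 = 2x_1^2 + 11x_1 + 4x_2 - 13, LT = x_1^2.

S(f_1,f_2): lcm = x_1^2. S = 3/5x_1x_2 - 13/2x_1 - 2x_2 + 13/2.
  reduce S modulo (f_1, f_2):
  remainder -9/25x_2^2 + 5/2x_2 ≠ 0; add g_3 = -9/25x_2^2 + 5/2x_2 to the basis.

The other S-polynomials (S(f_1,g_3), S(f_2,g_3)) all reduce to 0 modulo the current basis, so we have a Gröbner basis.
Inter-reduce: drop elements whose leading term is divisible by another's, tail-reduce, and make monic.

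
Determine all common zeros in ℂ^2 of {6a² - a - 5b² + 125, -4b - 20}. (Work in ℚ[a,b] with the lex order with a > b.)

Compute a lex Gröbner basis by Buchberger's algorithm.
f_1 = 6a² - a - 5b² + 125, LT = a².
f_2 = -4b - 20, LT = b.

The S-polynomials (S(f_1,f_2)) all reduce to 0 modulo the current basis, so we have a Gröbner basis.
Inter-reduce: drop elements whose leading term is divisible by another's, tail-reduce, and make monic.
Reduced Gröbner basis: {a² - ⅙a, b + 5}.

From the last basis element, b + 5 = 0, so b takes values in {-5}. Each choice, substituted upward through the basis, yields the corresponding point(s) of the solution set.
  b = -5: the earlier basis element becomes a² - ⅙a = 0, giving a = 0, 1/6 — points (0, -5), (1/6, -5).
This is the nonlinear analogue of row-reducing a linear system.

{(0, -5), (1/6, -5)}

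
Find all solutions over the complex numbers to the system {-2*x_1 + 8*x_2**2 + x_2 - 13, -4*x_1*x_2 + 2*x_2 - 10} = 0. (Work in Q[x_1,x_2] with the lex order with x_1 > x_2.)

{(-2, 1), (-sqrt(241)/4 - 7/4, -9/16 + sqrt(241)/16), (-7/4 + sqrt(241)/4, -sqrt(241)/16 - 9/16)}

Compute a lex Gröbner basis by Buchberger's algorithm.
f_1 = -2*x_1 + 8*x_2**2 + x_2 - 13, LT = x_1.
f_2 = -4*x_1*x_2 + 2*x_2 - 10, LT = x_1*x_2.

S(f_1,f_2): lcm = x_1*x_2. S = -4*x_2**3 - 1/2*x_2**2 + 7*x_2 - 5/2.
  leading term x_2**3: no divisor's leading term divides it; move -4*x_2**3 to the remainder.
  leading term x_2**2: no divisor's leading term divides it; move -1/2*x_2**2 to the remainder.
  leading term x_2: no divisor's leading term divides it; move 7*x_2 to the remainder.
  leading term 1: no divisor's leading term divides it; move -5/2 to the remainder.
  remainder -4*x_2**3 - 1/2*x_2**2 + 7*x_2 - 5/2 ≠ 0; add h_3 = -4*x_2**3 - 1/2*x_2**2 + 7*x_2 - 5/2 to the basis.

S(f_1,h_3): leading monomials are coprime, so the S-polynomial reduces to 0 (Buchberger's first criterion).
S(f_2,h_3): lcm = x_1*x_2**3. S = -1/8*x_1*x_2**2 + 7/4*x_1*x_2 - 5/8*x_1 - 1/2*x_2**3 + 5/2*x_2**2.
  leading term x_1*x_2**2: subtract (1/16*x_2**2)·f_1 from -1/8*x_1*x_2**2 + 7/4*x_1*x_2 - 5/8*x_1 - 1/2*x_2**3 + 5/2*x_2**2 → 7/4*x_1*x_2 - 5/8*x_1 - 1/2*x_2**4 - 9/16*x_2**3 + 53/16*x_2**2
  leading term x_1*x_2: subtract (-7/8*x_2)·f_1 from 7/4*x_1*x_2 - 5/8*x_1 - 1/2*x_2**4 - 9/16*x_2**3 + 53/16*x_2**2 → -5/8*x_1 - 1/2*x_2**4 + 103/16*x_2**3 + 67/16*x_2**2 - 91/8*x_2
  leading term x_1: subtract (5/16)·f_1 from -5/8*x_1 - 1/2*x_2**4 + 103/16*x_2**3 + 67/16*x_2**2 - 91/8*x_2 → -1/2*x_2**4 + 103/16*x_2**3 + 27/16*x_2**2 - 187/16*x_2 + 65/16
  leading term x_2**4: subtract (1/8*x_2)·h_3 from -1/2*x_2**4 + 103/16*x_2**3 + 27/16*x_2**2 - 187/16*x_2 + 65/16 → 13/2*x_2**3 + 13/16*x_2**2 - 91/8*x_2 + 65/16
  leading term x_2**3: subtract (-13/8)·h_3 from 13/2*x_2**3 + 13/16*x_2**2 - 91/8*x_2 + 65/16 → 0
  remainder 0.

Every S-polynomial of the final basis reduces to 0, so we have a Gröbner basis.
Inter-reduce: drop elements whose leading term is divisible by another's, tail-reduce, and make monic.
Reduced Gröbner basis: {x_1 - 4*x_2**2 - 1/2*x_2 + 13/2, x_2**3 + 1/8*x_2**2 - 7/4*x_2 + 5/8}.

From the last basis element, x_2**3 + 1/8*x_2**2 - 7/4*x_2 + 5/8 = 0, so x_2 takes values in {1, -9/16 + sqrt(241)/16, -sqrt(241)/16 - 9/16}. Each choice, substituted upward through the basis, yields the corresponding point(s) of the solution set.
  x_2 = 1: the earlier basis element becomes x_1 + 2 = 0, giving x_1 = -2 — point (-2, 1).
  x_2 = -9/16 + sqrt(241)/16: the earlier basis element becomes x_1 + 7/4 + sqrt(241)/4 = 0, giving x_1 = -sqrt(241)/4 - 7/4 — point (-sqrt(241)/4 - 7/4, -9/16 + sqrt(241)/16).
  x_2 = -sqrt(241)/16 - 9/16: the earlier basis element becomes x_1 - sqrt(241)/4 + 7/4 = 0, giving x_1 = -7/4 + sqrt(241)/4 — point (-7/4 + sqrt(241)/4, -sqrt(241)/16 - 9/16).
Substituting each solution back into the original system confirms all equations vanish.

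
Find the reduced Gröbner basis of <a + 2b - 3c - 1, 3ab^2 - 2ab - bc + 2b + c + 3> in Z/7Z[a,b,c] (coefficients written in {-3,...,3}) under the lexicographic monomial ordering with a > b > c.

The reduced Gröbner basis is the canonical form of the ideal for this ordering.

f_1 = a + 2b - 3c - 1, LT = a.
f_2 = 3ab^2 - 2ab - bc + 2b + c + 3, LT = ab^2.

S(f_1,f_2): lcm = ab^2. S = 3ab + 2b^3 - 3b^2c - b^2 - 2bc - 3b + 2c - 1.
  reduce S modulo (f_1, f_2):
  remainder 2b^3 - 3b^2c + 2c - 1 ≠ 0; add g_3 = 2b^3 - 3b^2c + 2c - 1 to the basis.

The other S-polynomials (S(f_1,g_3), S(f_2,g_3)) all reduce to 0 modulo the current basis, so we have a Gröbner basis.
Inter-reduce: drop elements whose leading term is divisible by another's, tail-reduce, and make monic.

G = {a + 2b - 3c - 1, b^3 + 2b^2c + c + 3}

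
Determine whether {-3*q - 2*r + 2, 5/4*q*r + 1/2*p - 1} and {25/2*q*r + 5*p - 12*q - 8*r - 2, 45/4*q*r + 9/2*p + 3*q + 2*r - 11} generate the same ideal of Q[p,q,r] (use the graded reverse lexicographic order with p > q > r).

Yes, the ideals are equal.

Two ideals are equal iff their reduced Gröbner bases coincide (the reduced basis is unique for a fixed ordering).
Buchberger on the first generating set:
f_1 = -3*q - 2*r + 2, LT = q.
f_2 = 5/4*q*r + 1/2*p - 1, LT = q*r.

S(f_1,f_2): lcm = q*r. S = 2/3*r**2 - 2/5*p - 2/3*r + 4/5.
  leading term r**2: no divisor's leading term divides it; move 2/3*r**2 to the remainder.
  leading term p: no divisor's leading term divides it; move -2/5*p to the remainder.
  leading term r: no divisor's leading term divides it; move -2/3*r to the remainder.
  leading term 1: no divisor's leading term divides it; move 4/5 to the remainder.
  remainder 2/3*r**2 - 2/5*p - 2/3*r + 4/5 ≠ 0; add g_3 = 2/3*r**2 - 2/5*p - 2/3*r + 4/5 to the basis.

The other S-polynomials (S(f_1,g_3), S(f_2,g_3)) all reduce to 0 modulo the current basis, so we have a Gröbner basis.
Inter-reduce: drop elements whose leading term is divisible by another's, tail-reduce, and make monic.
Reduced Gröbner basis: {r**2 - 3/5*p - r + 6/5, q + 2/3*r - 2/3}.

Buchberger on the second generating set:
h_1 = 25/2*q*r + 5*p - 12*q - 8*r - 2, LT = q*r.
h_2 = 45/4*q*r + 9/2*p + 3*q + 2*r - 11, LT = q*r.

S(h_1,h_2): lcm = q*r. S = -92/75*q - 184/225*r + 184/225.
  leading term q: no divisor's leading term divides it; move -92/75*q to the remainder.
  leading term r: no divisor's leading term divides it; move -184/225*r to the remainder.
  leading term 1: no divisor's leading term divides it; move 184/225 to the remainder.
  remainder -92/75*q - 184/225*r + 184/225 ≠ 0; add k_3 = -92/75*q - 184/225*r + 184/225 to the basis.

S(h_1,k_3): lcm = q*r. S = -2/3*r**2 + 2/5*p - 24/25*q + 2/75*r - 4/25.
  leading term r**2: no divisor's leading term divides it; move -2/3*r**2 to the remainder.
  leading term p: no divisor's leading term divides it; move 2/5*p to the remainder.
  leading term q: subtract (18/23)·k_3 from -24/25*q + 2/75*r - 4/25 → 2/3*r - 4/5
  leading term r: no divisor's leading term divides it; move 2/3*r to the remainder.
  leading term 1: no divisor's leading term divides it; move -4/5 to the remainder.
  remainder -2/3*r**2 + 2/5*p + 2/3*r - 4/5 ≠ 0; add k_4 = -2/3*r**2 + 2/5*p + 2/3*r - 4/5 to the basis.

The other S-polynomials (S(h_2,k_3), S(h_1,k_4), S(h_2,k_4), S(k_3,k_4)) all reduce to 0 modulo the current basis, so we have a Gröbner basis.
Inter-reduce: drop elements whose leading term is divisible by another's, tail-reduce, and make monic.
Reduced Gröbner basis: {r**2 - 3/5*p - r + 6/5, q + 2/3*r - 2/3}.

These coincide, so the ideals are equal.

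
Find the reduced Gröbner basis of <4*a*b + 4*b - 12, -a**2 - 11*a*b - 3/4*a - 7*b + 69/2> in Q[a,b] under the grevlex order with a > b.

f_1 = 4*a*b + 4*b - 12, LT = a*b.
f_2 = -a**2 - 11*a*b - 3/4*a - 7*b + 69/2, LT = a**2.

S(f_1,f_2): lcm = a**2*b. S = -11*a*b**2 + 1/4*a*b - 7*b**2 - 3*a + 69/2*b.
  reduce S modulo (f_1, f_2):
  remainder 4*b**2 - 3*a + 5/4*b + 3/4 ≠ 0; add g_3 = 4*b**2 - 3*a + 5/4*b + 3/4 to the basis.

The other S-polynomials (S(f_1,g_3), S(f_2,g_3)) all reduce to 0 modulo the current basis, so we have a Gröbner basis.

G = {a**2 + 3/4*a - 4*b - 3/2, a*b + b - 3, b**2 - 3/4*a + 5/16*b + 3/16}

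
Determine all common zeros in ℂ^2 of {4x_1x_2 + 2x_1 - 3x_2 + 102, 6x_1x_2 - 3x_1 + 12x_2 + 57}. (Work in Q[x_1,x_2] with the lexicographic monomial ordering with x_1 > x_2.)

Compute a lex Gröbner basis by Buchberger's algorithm.
f_1 = 4x_1x_2 + 2x_1 - 3x_2 + 102, LT = x_1x_2.
f_2 = 6x_1x_2 - 3x_1 + 12x_2 + 57, LT = x_1x_2.

S(f_1,f_2): lcm = x_1x_2. S = x_1 - 11/4x_2 + 16.
  reduce S modulo (f_1, f_2):
  remainder x_1 - 11/4x_2 + 16 ≠ 0; add h_3 = x_1 - 11/4x_2 + 16 to the basis.

S(f_1,h_3): lcm = x_1x_2. S = 1/2x_1 + 11/4x_2^2 - 67/4x_2 + 51/2.
  reduce S modulo (f_1, f_2, h_3):
  remainder 11/4x_2^2 - 123/8x_2 + 35/2 ≠ 0; add h_4 = 11/4x_2^2 - 123/8x_2 + 35/2 to the basis.

The other S-polynomials (S(f_2,h_3), S(f_1,h_4), S(f_2,h_4), S(h_3,h_4)) all reduce to 0 modulo the current basis, so we have a Gröbner basis.
Inter-reduce: drop elements whose leading term is divisible by another's, tail-reduce, and make monic.
Reduced Gröbner basis: {x_1 - 11/4x_2 + 16, x_2^2 - 123/22x_2 + 70/11}.

From the last basis element, x_2^2 - 123/22x_2 + 70/11 = 0, so x_2 takes values in {35/22, 4}. Each choice, substituted upward through the basis, yields the corresponding point(s) of the solution set.
  x_2 = 35/22: the earlier basis element becomes x_1 + 93/8 = 0, giving x_1 = -93/8 — point (-93/8, 35/22).
  x_2 = 4: the earlier basis element becomes x_1 + 5 = 0, giving x_1 = -5 — point (-5, 4).

{(-93/8, 35/22), (-5, 4)}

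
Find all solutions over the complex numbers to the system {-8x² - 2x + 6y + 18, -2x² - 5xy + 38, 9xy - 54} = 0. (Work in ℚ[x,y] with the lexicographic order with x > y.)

{(2, 3)}

Compute a lex Gröbner basis by Buchberger's algorithm.
f_1 = -8x² - 2x + 6y + 18, LT = x².
f_2 = -2x² - 5xy + 38, LT = x².
f_3 = 9xy - 54, LT = xy.

S(f_1,f_2): lcm = x². S = -5/2xy + ¼x - ¾y + 67/4.
  leading term xy: subtract (-5/18)·f_3 from -5/2xy + ¼x - ¾y + 67/4 → ¼x - ¾y + 7/4
  leading term x: no divisor's leading term divides it; move ¼x to the remainder.
  leading term y: no divisor's leading term divides it; move -¾y to the remainder.
  leading term 1: no divisor's leading term divides it; move 7/4 to the remainder.
  remainder ¼x - ¾y + 7/4 ≠ 0; add h_4 = ¼x - ¾y + 7/4 to the basis.

S(f_1,f_3): lcm = x²y. S = ¼xy + 6x - ¾y² - 9/4y.
  leading term xy: subtract (1/36)·f_3 from ¼xy + 6x - ¾y² - 9/4y → 6x - ¾y² - 9/4y + 3/2
  leading term x: subtract (24)·h_4 from 6x - ¾y² - 9/4y + 3/2 → -¾y² + 63/4y - 81/2
  leading term y²: no divisor's leading term divides it; move -¾y² to the remainder.
  leading term y: no divisor's leading term divides it; move 63/4y to the remainder.
  leading term 1: no divisor's leading term divides it; move -81/2 to the remainder.
  remainder -¾y² + 63/4y - 81/2 ≠ 0; add h_5 = -¾y² + 63/4y - 81/2 to the basis.

S(f_2,f_3): lcm = x²y. S = 5/2xy² + 6x - 19y.
  leading term xy²: subtract (5/18y)·f_3 from 5/2xy² + 6x - 19y → 6x - 4y
  leading term x: subtract (24)·h_4 from 6x - 4y → 14y - 42
  leading term y: no divisor's leading term divides it; move 14y to the remainder.
  leading term 1: no divisor's leading term divides it; move -42 to the remainder.
  remainder 14y - 42 ≠ 0; add h_6 = 14y - 42 to the basis.

The other S-polynomials (S(f_1,h_4), S(f_2,h_4), S(f_3,h_4), S(f_1,h_5), S(f_2,h_5), S(f_3,h_5), S(h_4,h_5), S(f_1,h_6), S(f_2,h_6), S(f_3,h_6), S(h_4,h_6), S(h_5,h_6)) all reduce to 0 modulo the current basis, so we have a Gröbner basis.
Inter-reduce: drop elements whose leading term is divisible by another's, tail-reduce, and make monic.
Reduced Gröbner basis: {x - 2, y - 3}.

Elimination: the polynomial y - 3 lies in the elimination ideal for y, so y ∈ {3}. For each such y, the remaining basis elements (now univariate) give the rest of the solution.
  y = 3: the earlier basis element becomes x - 2 = 0, giving x = 2 — point (2, 3).
Substituting each solution back into the original system confirms all equations vanish.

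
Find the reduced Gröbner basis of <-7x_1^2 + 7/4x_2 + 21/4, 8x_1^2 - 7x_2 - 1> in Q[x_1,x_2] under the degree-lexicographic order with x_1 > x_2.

G = {x_1^2 - 1, x_2 - 1}

Buchberger's algorithm terminates because the ascending chain of leading-term ideals stabilizes.

f_1 = -7x_1^2 + 7/4x_2 + 21/4, LT = x_1^2.
f_2 = 8x_1^2 - 7x_2 - 1, LT = x_1^2.

S(f_1,f_2): lcm = x_1^2. S = 5/8x_2 - 5/8.
  leading term x_2: no divisor's leading term divides it; move 5/8x_2 to the remainder.
  leading term 1: no divisor's leading term divides it; move -5/8 to the remainder.
  remainder 5/8x_2 - 5/8 ≠ 0; add g_3 = 5/8x_2 - 5/8 to the basis.

The other S-polynomials (S(f_1,g_3), S(f_2,g_3)) all reduce to 0 modulo the current basis, so we have a Gröbner basis.
Inter-reduce: drop elements whose leading term is divisible by another's, tail-reduce, and make monic.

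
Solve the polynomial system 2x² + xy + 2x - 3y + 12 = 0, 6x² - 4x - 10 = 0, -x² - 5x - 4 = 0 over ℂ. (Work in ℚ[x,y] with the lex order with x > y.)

{(-1, 3)}

Compute a lex Gröbner basis by Buchberger's algorithm.
f_1 = 2x² + xy + 2x - 3y + 12, LT = x².
f_2 = 6x² - 4x - 10, LT = x².
f_3 = -x² - 5x - 4, LT = x².

S(f_1,f_2): lcm = x². S = ½xy + 5/3x - 3/2y + 23/3.
  leading term xy: no divisor's leading term divides it; move ½xy to the remainder.
  leading term x: no divisor's leading term divides it; move 5/3x to the remainder.
  leading term y: no divisor's leading term divides it; move -3/2y to the remainder.
  leading term 1: no divisor's leading term divides it; move 23/3 to the remainder.
  remainder ½xy + 5/3x - 3/2y + 23/3 ≠ 0; add h_4 = ½xy + 5/3x - 3/2y + 23/3 to the basis.

S(f_1,f_3): lcm = x². S = ½xy - 4x - 3/2y + 2.
  leading term xy: subtract (1)·h_4 from ½xy - 4x - 3/2y + 2 → -17/3x - 17/3
  leading term x: no divisor's leading term divides it; move -17/3x to the remainder.
  leading term 1: no divisor's leading term divides it; move -17/3 to the remainder.
  remainder -17/3x - 17/3 ≠ 0; add h_5 = -17/3x - 17/3 to the basis.

S(f_2,f_3): lcm = x². S = -17/3x - 17/3.
  leading term x: subtract (1)·h_5 from -17/3x - 17/3 → 0
  remainder 0.

S(f_1,h_4): lcm = x²y. S = -10/3x² + ½xy² + 4xy - 46/3x - 3/2y² + 6y.
  leading term x²: subtract (-5/3)·f_1 from -10/3x² + ½xy² + 4xy - 46/3x - 3/2y² + 6y → ½xy² + 17/3xy - 12x - 3/2y² + y + 20
  leading term xy²: subtract (y)·h_4 from ½xy² + 17/3xy - 12x - 3/2y² + y + 20 → 4xy - 12x - 20/3y + 20
  leading term xy: subtract (8)·h_4 from 4xy - 12x - 20/3y + 20 → -76/3x + 16/3y - 124/3
  leading term x: subtract (76/17)·h_5 from -76/3x + 16/3y - 124/3 → 16/3y - 16
  leading term y: no divisor's leading term divides it; move 16/3y to the remainder.
  leading term 1: no divisor's leading term divides it; move -16 to the remainder.
  remainder 16/3y - 16 ≠ 0; add h_6 = 16/3y - 16 to the basis.

S(f_2,h_4): lcm = x²y. S = -10/3x² + 7/3xy - 46/3x - 5/3y.
  leading term x²: subtract (-5/3)·f_1 from -10/3x² + 7/3xy - 46/3x - 5/3y → 4xy - 12x - 20/3y + 20
  leading term xy: subtract (8)·h_4 from 4xy - 12x - 20/3y + 20 → -76/3x + 16/3y - 124/3
  leading term x: subtract (76/17)·h_5 from -76/3x + 16/3y - 124/3 → 16/3y - 16
  leading term y: subtract (1)·h_6 from 16/3y - 16 → 0
  remainder 0.

S(f_3,h_4): lcm = x²y. S = -10/3x² + 8xy - 46/3x + 4y.
  leading term x²: subtract (-5/3)·f_1 from -10/3x² + 8xy - 46/3x + 4y → 29/3xy - 12x - y + 20
  leading term xy: subtract (58/3)·h_4 from 29/3xy - 12x - y + 20 → -398/9x + 28y - 1154/9
  leading term x: subtract (398/51)·h_5 from -398/9x + 28y - 1154/9 → 28y - 84
  leading term y: subtract (21/4)·h_6 from 28y - 84 → 0
  remainder 0.

S(f_1,h_5): lcm = x². S = ½xy - 3/2y + 6.
  leading term xy: subtract (1)·h_4 from ½xy - 3/2y + 6 → -5/3x - 5/3
  leading term x: subtract (5/17)·h_5 from -5/3x - 5/3 → 0
  remainder 0.

S(f_2,h_5): lcm = x². S = -5/3x - 5/3.
  leading term x: subtract (5/17)·h_5 from -5/3x - 5/3 → 0
  remainder 0.

S(f_3,h_5): lcm = x². S = 4x + 4.
  leading term x: subtract (-12/17)·h_5 from 4x + 4 → 0
  remainder 0.

S(h_4,h_5): lcm = xy. S = 10/3x - 4y + 46/3.
  leading term x: subtract (-10/17)·h_5 from 10/3x - 4y + 46/3 → -4y + 12
  leading term y: subtract (-¾)·h_6 from -4y + 12 → 0
  remainder 0.

S(f_1,h_6): leading monomials are coprime, so the S-polynomial reduces to 0 (Buchberger's first criterion).
S(f_2,h_6): leading monomials are coprime, so the S-polynomial reduces to 0 (Buchberger's first criterion).
S(f_3,h_6): leading monomials are coprime, so the S-polynomial reduces to 0 (Buchberger's first criterion).
S(h_4,h_6): lcm = xy. S = 19/3x - 3y + 46/3.
  leading term x: subtract (-19/17)·h_5 from 19/3x - 3y + 46/3 → -3y + 9
  leading term y: subtract (-9/16)·h_6 from -3y + 9 → 0
  remainder 0.

S(h_5,h_6): leading monomials are coprime, so the S-polynomial reduces to 0 (Buchberger's first criterion).
Every S-polynomial of the final basis reduces to 0, so we have a Gröbner basis.
Inter-reduce: drop elements whose leading term is divisible by another's, tail-reduce, and make monic.
Reduced Gröbner basis: {x + 1, y - 3}.

From the last basis element, y - 3 = 0, so y takes values in {3}. Each choice, substituted upward through the basis, yields the corresponding point(s) of the solution set.
  y = 3: the earlier basis element becomes x + 1 = 0, giving x = -1 — point (-1, 3).
Check: every point annihilates each of the original generators.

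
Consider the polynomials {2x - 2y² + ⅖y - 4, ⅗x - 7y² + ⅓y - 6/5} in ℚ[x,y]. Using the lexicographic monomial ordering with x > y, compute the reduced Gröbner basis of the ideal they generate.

G = {x + ⅙y - 2, y² - 1/30y}

f_1 = 2x - 2y² + ⅖y - 4, LT = x.
f_2 = ⅗x - 7y² + ⅓y - 6/5, LT = x.

S(f_1,f_2): lcm = x. S = 32/3y² - 16/45y.
  leading term y²: no divisor's leading term divides it; move 32/3y² to the remainder.
  leading term y: no divisor's leading term divides it; move -16/45y to the remainder.
  remainder 32/3y² - 16/45y ≠ 0; add g_3 = 32/3y² - 16/45y to the basis.

The other S-polynomials (S(f_1,g_3), S(f_2,g_3)) all reduce to 0 modulo the current basis, so we have a Gröbner basis.
Inter-reduce: drop elements whose leading term is divisible by another's, tail-reduce, and make monic.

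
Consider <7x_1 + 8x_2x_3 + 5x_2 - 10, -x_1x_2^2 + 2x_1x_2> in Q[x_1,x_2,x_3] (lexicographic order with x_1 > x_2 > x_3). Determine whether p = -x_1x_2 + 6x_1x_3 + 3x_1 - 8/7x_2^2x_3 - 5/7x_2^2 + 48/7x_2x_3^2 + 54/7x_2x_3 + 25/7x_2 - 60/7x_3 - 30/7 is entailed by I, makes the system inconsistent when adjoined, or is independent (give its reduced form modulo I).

First compute the reduced Gröbner basis of I by Buchberger's algorithm.
f_1 = 7x_1 + 8x_2x_3 + 5x_2 - 10, LT = x_1.
f_2 = -x_1x_2^2 + 2x_1x_2, LT = x_1x_2^2.

S(f_1,f_2): lcm = x_1x_2^2. S = 2x_1x_2 + 8/7x_2^3x_3 + 5/7x_2^3 - 10/7x_2^2.
  leading term x_1x_2: subtract (2/7x_2)·f_1 from 2x_1x_2 + 8/7x_2^3x_3 + 5/7x_2^3 - 10/7x_2^2 → 8/7x_2^3x_3 + 5/7x_2^3 - 16/7x_2^2x_3 - 20/7x_2^2 + 20/7x_2
  leading term x_2^3x_3: no divisor's leading term divides it; move 8/7x_2^3x_3 to the remainder.
  leading term x_2^3: no divisor's leading term divides it; move 5/7x_2^3 to the remainder.
  leading term x_2^2x_3: no divisor's leading term divides it; move -16/7x_2^2x_3 to the remainder.
  leading term x_2^2: no divisor's leading term divides it; move -20/7x_2^2 to the remainder.
  leading term x_2: no divisor's leading term divides it; move 20/7x_2 to the remainder.
  remainder 8/7x_2^3x_3 + 5/7x_2^3 - 16/7x_2^2x_3 - 20/7x_2^2 + 20/7x_2 ≠ 0; add h_3 = 8/7x_2^3x_3 + 5/7x_2^3 - 16/7x_2^2x_3 - 20/7x_2^2 + 20/7x_2 to the basis.

The other S-polynomials (S(f_1,h_3), S(f_2,h_3)) all reduce to 0 modulo the current basis, so we have a Gröbner basis.
Inter-reduce: drop elements whose leading term is divisible by another's, tail-reduce, and make monic.
Reduced Gröbner basis: {x_1 + 8/7x_2x_3 + 5/7x_2 - 10/7, x_2^3x_3 + 5/8x_2^3 - 2x_2^2x_3 - 5/2x_2^2 + 5/2x_2}.
Label its elements g_1 = x_1 + 8/7x_2x_3 + 5/7x_2 - 10/7, g_2 = x_2^3x_3 + 5/8x_2^3 - 2x_2^2x_3 - 5/2x_2^2 + 5/2x_2.

Reduce p = -x_1x_2 + 6x_1x_3 + 3x_1 - 8/7x_2^2x_3 - 5/7x_2^2 + 48/7x_2x_3^2 + 54/7x_2x_3 + 25/7x_2 - 60/7x_3 - 30/7 modulo G:
  leading term x_1x_2: subtract (-x_2)·g_1 from -x_1x_2 + 6x_1x_3 + 3x_1 - 8/7x_2^2x_3 - 5/7x_2^2 + 48/7x_2x_3^2 + 54/7x_2x_3 + 25/7x_2 - 60/7x_3 - 30/7 → 6x_1x_3 + 3x_1 + 48/7x_2x_3^2 + 54/7x_2x_3 + 15/7x_2 - 60/7x_3 - 30/7
  leading term x_1x_3: subtract (6x_3)·g_1 from 6x_1x_3 + 3x_1 + 48/7x_2x_3^2 + 54/7x_2x_3 + 15/7x_2 - 60/7x_3 - 30/7 → 3x_1 + 24/7x_2x_3 + 15/7x_2 - 30/7
  leading term x_1: subtract (3)·g_1 from 3x_1 + 24/7x_2x_3 + 15/7x_2 - 30/7 → 0
  normal form = 0.
Since the normal form is 0, p ∈ I.

-x_1x_2 + 6x_1x_3 + 3x_1 - 8/7x_2^2x_3 - 5/7x_2^2 + 48/7x_2x_3^2 + 54/7x_2x_3 + 25/7x_2 - 60/7x_3 - 30/7 lies in I (it reduces to 0).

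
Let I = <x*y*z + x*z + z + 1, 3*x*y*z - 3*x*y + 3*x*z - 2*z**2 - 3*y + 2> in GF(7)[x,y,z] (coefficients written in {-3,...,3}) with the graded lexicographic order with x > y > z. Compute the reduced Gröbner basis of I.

G = {z**3 + 2*x*z - 2*y*z - 2*z**2 - z + 2, x*y + 3*z**2 + y + z - 2}

The reduced Gröbner basis is the canonical form of the ideal for this ordering.

f_1 = x*y*z + x*z + z + 1, LT = x*y*z.
f_2 = 3*x*y*z - 3*x*y + 3*x*z - 2*z**2 - 3*y + 2, LT = x*y*z.

S(f_1,f_2): lcm = x*y*z. S = x*y + 3*z**2 + y + z - 2.
  reduce S modulo (f_1, f_2):
  remainder x*y + 3*z**2 + y + z - 2 ≠ 0; add g_3 = x*y + 3*z**2 + y + z - 2 to the basis.

S(f_1,g_3): lcm = x*y*z. S = -3*z**3 + x*z - y*z - z**2 + 3*z + 1.
  reduce S modulo (f_1, f_2, g_3):
  remainder -3*z**3 + x*z - y*z - z**2 + 3*z + 1 ≠ 0; add g_4 = -3*z**3 + x*z - y*z - z**2 + 3*z + 1 to the basis.

The other S-polynomials (S(f_2,g_3), S(f_1,g_4), S(f_2,g_4), S(g_3,g_4)) all reduce to 0 modulo the current basis, so we have a Gröbner basis.
Inter-reduce: drop elements whose leading term is divisible by another's, tail-reduce, and make monic.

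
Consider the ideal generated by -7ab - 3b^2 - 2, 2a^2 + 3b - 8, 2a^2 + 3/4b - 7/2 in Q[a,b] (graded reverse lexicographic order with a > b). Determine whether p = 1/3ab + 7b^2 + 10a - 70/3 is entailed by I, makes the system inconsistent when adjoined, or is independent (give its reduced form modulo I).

First compute the reduced Gröbner basis of I by Buchberger's algorithm.
f_1 = -7ab - 3b^2 - 2, LT = ab.
f_2 = 2a^2 + 3b - 8, LT = a^2.
f_3 = 2a^2 + 3/4b - 7/2, LT = a^2.

S(f_1,f_2): lcm = a^2b. S = 3/7ab^2 - 3/2b^2 + 2/7a + 4b.
  leading term ab^2: subtract (-3/49b)·f_1 from 3/7ab^2 - 3/2b^2 + 2/7a + 4b → -9/49b^3 - 3/2b^2 + 2/7a + 190/49b
  leading term b^3: no divisor's leading term divides it; move -9/49b^3 to the remainder.
  leading term b^2: no divisor's leading term divides it; move -3/2b^2 to the remainder.
  leading term a: no divisor's leading term divides it; move 2/7a to the remainder.
  leading term b: no divisor's leading term divides it; move 190/49b to the remainder.
  remainder -9/49b^3 - 3/2b^2 + 2/7a + 190/49b ≠ 0; add h_4 = -9/49b^3 - 3/2b^2 + 2/7a + 190/49b to the basis.

S(f_1,f_3): lcm = a^2b. S = 3/7ab^2 - 3/8b^2 + 2/7a + 7/4b.
  leading term ab^2: subtract (-3/49b)·f_1 from 3/7ab^2 - 3/8b^2 + 2/7a + 7/4b → -9/49b^3 - 3/8b^2 + 2/7a + 319/196b
  leading term b^3: subtract (1)·h_4 from -9/49b^3 - 3/8b^2 + 2/7a + 319/196b → 9/8b^2 - 9/4b
  leading term b^2: no divisor's leading term divides it; move 9/8b^2 to the remainder.
  leading term b: no divisor's leading term divides it; move -9/4b to the remainder.
  remainder 9/8b^2 - 9/4b ≠ 0; add h_5 = 9/8b^2 - 9/4b to the basis.

S(f_2,f_3): lcm = a^2. S = 9/8b - 9/4.
  leading term b: no divisor's leading term divides it; move 9/8b to the remainder.
  leading term 1: no divisor's leading term divides it; move -9/4 to the remainder.
  remainder 9/8b - 9/4 ≠ 0; add h_6 = 9/8b - 9/4 to the basis.

S(f_1,h_5): lcm = ab^2. S = 3/7b^3 + 2ab + 2/7b.
  leading term b^3: subtract (-7/3)·h_4 from 3/7b^3 + 2ab + 2/7b → 2ab - 7/2b^2 + 2/3a + 28/3b
  leading term ab: subtract (-2/7)·f_1 from 2ab - 7/2b^2 + 2/3a + 28/3b → -61/14b^2 + 2/3a + 28/3b - 4/7
  leading term b^2: subtract (-244/63)·h_5 from -61/14b^2 + 2/3a + 28/3b - 4/7 → 2/3a + 13/21b - 4/7
  leading term a: no divisor's leading term divides it; move 2/3a to the remainder.
  leading term b: subtract (104/189)·h_6 from 13/21b - 4/7 → 2/3
  leading term 1: no divisor's leading term divides it; move 2/3 to the remainder.
  remainder 2/3a + 2/3 ≠ 0; add h_7 = 2/3a + 2/3 to the basis.

The other S-polynomials (S(f_1,h_4), S(f_2,h_4), S(f_3,h_4), S(f_2,h_5), S(f_3,h_5), S(h_4,h_5), S(f_1,h_6), S(f_2,h_6), S(f_3,h_6), S(h_4,h_6), S(h_5,h_6), S(f_1,h_7), S(f_2,h_7), S(f_3,h_7), S(h_4,h_7), S(h_5,h_7), S(h_6,h_7)) all reduce to 0 modulo the current basis, so we have a Gröbner basis.
Inter-reduce: drop elements whose leading term is divisible by another's, tail-reduce, and make monic.
Reduced Gröbner basis: {a + 1, b - 2}.
Label its elements g_1 = a + 1, g_2 = b - 2.

Reduce p = 1/3ab + 7b^2 + 10a - 70/3 modulo G:
  leading term ab: subtract (1/3b)·g_1 from 1/3ab + 7b^2 + 10a - 70/3 → 7b^2 + 10a - 1/3b - 70/3
  leading term b^2: subtract (7b)·g_2 from 7b^2 + 10a - 1/3b - 70/3 → 10a + 41/3b - 70/3
  leading term a: subtract (10)·g_1 from 10a + 41/3b - 70/3 → 41/3b - 100/3
  leading term b: subtract (41/3)·g_2 from 41/3b - 100/3 → -6
  leading term 1: no divisor's leading term divides it; move -6 to the remainder.
  normal form = -6.
The normal form is nonzero, so p ∉ I. Since p minus its normal form lies in I, I + (p) = I + (r) where r = -6; decide whether this ideal is the whole ring.
Here r = -6 is a nonzero constant, hence a unit: 1 ∈ I + (p), the Gröbner basis of I + (p) is {1}, and the enlarged system has no common solution — adjoining p is inconsistent.

Adjoining 1/3ab + 7b^2 + 10a - 70/3 makes the ideal the whole ring: the system is inconsistent.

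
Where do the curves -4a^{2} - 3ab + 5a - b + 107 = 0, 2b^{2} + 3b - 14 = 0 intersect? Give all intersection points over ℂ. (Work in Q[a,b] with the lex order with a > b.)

{(31/16 - sqrt(8033)/16, -7/2), (31/16 + sqrt(8033)/16, -7/2), (-21/4, 2), (5, 2)}

Compute a lex Gröbner basis by Buchberger's algorithm.
f_1 = -4a^{2} - 3ab + 5a - b + 107, LT = a^{2}.
f_2 = 2b^{2} + 3b - 14, LT = b^{2}.

The S-polynomials (S(f_1,f_2)) all reduce to 0 modulo the current basis, so we have a Gröbner basis.
Inter-reduce: drop elements whose leading term is divisible by another's, tail-reduce, and make monic.
Reduced Gröbner basis: {a^{2} + \tfrac{3}{4}ab - \tfrac{5}{4}a + \tfrac{1}{4}b - \tfrac{107}{4}, b^{2} + \tfrac{3}{2}b - 7}.

Elimination: the polynomial b^{2} + \tfrac{3}{2}b - 7 lies in the elimination ideal for b, so b ∈ {-7/2, 2}. For each such b, the remaining basis elements (now univariate) give the rest of the solution.
  b = -7/2: the earlier basis element becomes a^{2} - \tfrac{31}{8}a - \tfrac{221}{8} = 0, giving a = 31/16 - sqrt(8033)/16, 31/16 + sqrt(8033)/16 — points (31/16 - sqrt(8033)/16, -7/2), (31/16 + sqrt(8033)/16, -7/2).
  b = 2: the earlier basis element becomes a^{2} + \tfrac{1}{4}a - \tfrac{105}{4} = 0, giving a = -21/4, 5 — points (-21/4, 2), (5, 2).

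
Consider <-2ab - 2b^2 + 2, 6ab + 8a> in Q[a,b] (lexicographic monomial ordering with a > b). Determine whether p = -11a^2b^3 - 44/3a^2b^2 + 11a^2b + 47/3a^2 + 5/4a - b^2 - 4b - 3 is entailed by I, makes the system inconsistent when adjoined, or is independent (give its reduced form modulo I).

-11a^2b^3 - 44/3a^2b^2 + 11a^2b + 47/3a^2 + 5/4a - b^2 - 4b - 3 is independent of I; its normal form modulo I is 3/8b^2 - 4b - 35/8.

First compute the reduced Gröbner basis of I by Buchberger's algorithm.
f_1 = -2ab - 2b^2 + 2, LT = ab.
f_2 = 6ab + 8a, LT = ab.

S(f_1,f_2): lcm = ab. S = -4/3a + b^2 - 1.
  leading term a: no divisor's leading term divides it; move -4/3a to the remainder.
  leading term b^2: no divisor's leading term divides it; move b^2 to the remainder.
  leading term 1: no divisor's leading term divides it; move -1 to the remainder.
  remainder -4/3a + b^2 - 1 ≠ 0; add h_3 = -4/3a + b^2 - 1 to the basis.

S(f_1,h_3): lcm = ab. S = 3/4b^3 + b^2 - 3/4b - 1.
  leading term b^3: no divisor's leading term divides it; move 3/4b^3 to the remainder.
  leading term b^2: no divisor's leading term divides it; move b^2 to the remainder.
  leading term b: no divisor's leading term divides it; move -3/4b to the remainder.
  leading term 1: no divisor's leading term divides it; move -1 to the remainder.
  remainder 3/4b^3 + b^2 - 3/4b - 1 ≠ 0; add h_4 = 3/4b^3 + b^2 - 3/4b - 1 to the basis.

The other S-polynomials (S(f_2,h_3), S(f_1,h_4), S(f_2,h_4), S(h_3,h_4)) all reduce to 0 modulo the current basis, so we have a Gröbner basis.
Inter-reduce: drop elements whose leading term is divisible by another's, tail-reduce, and make monic.
Reduced Gröbner basis: {a - 3/4b^2 + 3/4, b^3 + 4/3b^2 - b - 4/3}.
Label its elements g_1 = a - 3/4b^2 + 3/4, g_2 = b^3 + 4/3b^2 - b - 4/3.

Reduce p = -11a^2b^3 - 44/3a^2b^2 + 11a^2b + 47/3a^2 + 5/4a - b^2 - 4b - 3 modulo G:
  leading term a^2b^3: subtract (-11ab^3)·g_1 from -11a^2b^3 - 44/3a^2b^2 + 11a^2b + 47/3a^2 + 5/4a - b^2 - 4b - 3 → -44/3a^2b^2 + 11a^2b + 47/3a^2 - 33/4ab^5 + 33/4ab^3 + 5/4a - b^2 - 4b - 3
  leading term a^2b^2: subtract (-44/3ab^2)·g_1 from -44/3a^2b^2 + 11a^2b + 47/3a^2 - 33/4ab^5 + 33/4ab^3 + 5/4a - b^2 - 4b - 3 → 11a^2b + 47/3a^2 - 33/4ab^5 - 11ab^4 + 33/4ab^3 + 11ab^2 + 5/4a - b^2 - 4b - 3
  leading term a^2b: subtract (11ab)·g_1 from 11a^2b + 47/3a^2 - 33/4ab^5 - 11ab^4 + 33/4ab^3 + 11ab^2 + 5/4a - b^2 - 4b - 3 → 47/3a^2 - 33/4ab^5 - 11ab^4 + 33/2ab^3 + 11ab^2 - 33/4ab + 5/4a - b^2 - 4b - 3
  leading term a^2: subtract (47/3a)·g_1 from 47/3a^2 - 33/4ab^5 - 11ab^4 + 33/2ab^3 + 11ab^2 - 33/4ab + 5/4a - b^2 - 4b - 3 → -33/4ab^5 - 11ab^4 + 33/2ab^3 + 91/4ab^2 - 33/4ab - 21/2a - b^2 - 4b - 3
  leading term ab^5: subtract (-33/4b^5)·g_1 from -33/4ab^5 - 11ab^4 + 33/2ab^3 + 91/4ab^2 - 33/4ab - 21/2a - b^2 - 4b - 3 → -11ab^4 + 33/2ab^3 + 91/4ab^2 - 33/4ab - 21/2a - 99/16b^7 + 99/16b^5 - b^2 - 4b - 3
  leading term ab^4: subtract (-11b^4)·g_1 from -11ab^4 + 33/2ab^3 + 91/4ab^2 - 33/4ab - 21/2a - 99/16b^7 + 99/16b^5 - b^2 - 4b - 3 → 33/2ab^3 + 91/4ab^2 - 33/4ab - 21/2a - 99/16b^7 - 33/4b^6 + 99/16b^5 + 33/4b^4 - b^2 - 4b - 3
  leading term ab^3: subtract (33/2b^3)·g_1 from 33/2ab^3 + 91/4ab^2 - 33/4ab - 21/2a - 99/16b^7 - 33/4b^6 + 99/16b^5 + 33/4b^4 - b^2 - 4b - 3 → 91/4ab^2 - 33/4ab - 21/2a - 99/16b^7 - 33/4b^6 + 297/16b^5 + 33/4b^4 - 99/8b^3 - b^2 - 4b - 3
  leading term ab^2: subtract (91/4b^2)·g_1 from 91/4ab^2 - 33/4ab - 21/2a - 99/16b^7 - 33/4b^6 + 297/16b^5 + 33/4b^4 - 99/8b^3 - b^2 - 4b - 3 → -33/4ab - 21/2a - 99/16b^7 - 33/4b^6 + 297/16b^5 + 405/16b^4 - 99/8b^3 - 289/16b^2 - 4b - 3
  leading term ab: subtract (-33/4b)·g_1 from -33/4ab - 21/2a - 99/16b^7 - 33/4b^6 + 297/16b^5 + 405/16b^4 - 99/8b^3 - 289/16b^2 - 4b - 3 → -21/2a - 99/16b^7 - 33/4b^6 + 297/16b^5 + 405/16b^4 - 297/16b^3 - 289/16b^2 + 35/16b - 3
  leading term a: subtract (-21/2)·g_1 from -21/2a - 99/16b^7 - 33/4b^6 + 297/16b^5 + 405/16b^4 - 297/16b^3 - 289/16b^2 + 35/16b - 3 → -99/16b^7 - 33/4b^6 + 297/16b^5 + 405/16b^4 - 297/16b^3 - 415/16b^2 + 35/16b + 39/8
  leading term b^7: subtract (-99/16b^4)·g_2 from -99/16b^7 - 33/4b^6 + 297/16b^5 + 405/16b^4 - 297/16b^3 - 415/16b^2 + 35/16b + 39/8 → 99/8b^5 + 273/16b^4 - 297/16b^3 - 415/16b^2 + 35/16b + 39/8
  leading term b^5: subtract (99/8b^2)·g_2 from 99/8b^5 + 273/16b^4 - 297/16b^3 - 415/16b^2 + 35/16b + 39/8 → 9/16b^4 - 99/16b^3 - 151/16b^2 + 35/16b + 39/8
  leading term b^4: subtract (9/16b)·g_2 from 9/16b^4 - 99/16b^3 - 151/16b^2 + 35/16b + 39/8 → -111/16b^3 - 71/8b^2 + 47/16b + 39/8
  leading term b^3: subtract (-111/16)·g_2 from -111/16b^3 - 71/8b^2 + 47/16b + 39/8 → 3/8b^2 - 4b - 35/8
  leading term b^2: no divisor's leading term divides it; move 3/8b^2 to the remainder.
  leading term b: no divisor's leading term divides it; move -4b to the remainder.
  leading term 1: no divisor's leading term divides it; move -35/8 to the remainder.
  normal form = 3/8b^2 - 4b - 35/8.
The normal form is nonzero, so p ∉ I. Since p minus its normal form lies in I, I + (p) = I + (r) where r = 3/8b^2 - 4b - 35/8; decide whether this ideal is the whole ring.
Run Buchberger on G together with r (pairs among the g_i already reduce to 0 since G is a Gröbner basis):
g_1 = a - 3/4b^2 + 3/4, LT = a.
g_2 = b^3 + 4/3b^2 - b - 4/3, LT = b^3.
r = 3/8b^2 - 4b - 35/8, LT = b^2.

S(g_2,r): lcm = b^3. S = 12b^2 + 32/3b - 4/3.
  leading term b^2: subtract (32)·r from 12b^2 + 32/3b - 4/3 → 416/3b + 416/3
  leading term b: no divisor's leading term divides it; move 416/3b to the remainder.
  leading term 1: no divisor's leading term divides it; move 416/3 to the remainder.
  remainder 416/3b + 416/3 ≠ 0; add m_4 = 416/3b + 416/3 to the basis.

The other S-polynomials (S(g_1,g_2), S(g_1,r), S(g_1,m_4), S(g_2,m_4), S(r,m_4)) all reduce to 0 modulo the current basis, so we have a Gröbner basis.
Inter-reduce: drop elements whose leading term is divisible by another's, tail-reduce, and make monic.
Reduced Gröbner basis: {a, b + 1}.
The reduced Gröbner basis of I + (p) is {a, b + 1} ≠ {1}, a proper ideal, so the enlarged system stays consistent: p is independent of I, with normal form 3/8b^2 - 4b - 35/8.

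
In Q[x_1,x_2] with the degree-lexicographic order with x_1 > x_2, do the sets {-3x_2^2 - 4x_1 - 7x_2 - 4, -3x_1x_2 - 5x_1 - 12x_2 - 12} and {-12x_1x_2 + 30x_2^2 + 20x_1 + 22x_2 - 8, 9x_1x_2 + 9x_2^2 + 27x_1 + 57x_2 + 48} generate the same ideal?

Yes, the ideals are equal.

Two ideals are equal iff their reduced Gröbner bases coincide (the reduced basis is unique for a fixed ordering).
Buchberger on the first generating set:
f_1 = -3x_2^2 - 4x_1 - 7x_2 - 4, LT = x_2^2.
f_2 = -3x_1x_2 - 5x_1 - 12x_2 - 12, LT = x_1x_2.

S(f_1,f_2): lcm = x_1x_2^2. S = 4/3x_1^2 + 2/3x_1x_2 - 4x_2^2 + 4/3x_1 - 4x_2.
  leading term x_1^2: no divisor's leading term divides it; move 4/3x_1^2 to the remainder.
  leading term x_1x_2: subtract (-2/9)·f_2 from 2/3x_1x_2 - 4x_2^2 + 4/3x_1 - 4x_2 → -4x_2^2 + 2/9x_1 - 20/3x_2 - 8/3
  leading term x_2^2: subtract (4/3)·f_1 from -4x_2^2 + 2/9x_1 - 20/3x_2 - 8/3 → 50/9x_1 + 8/3x_2 + 8/3
  leading term x_1: no divisor's leading term divides it; move 50/9x_1 to the remainder.
  leading term x_2: no divisor's leading term divides it; move 8/3x_2 to the remainder.
  leading term 1: no divisor's leading term divides it; move 8/3 to the remainder.
  remainder 4/3x_1^2 + 50/9x_1 + 8/3x_2 + 8/3 ≠ 0; add g_3 = 4/3x_1^2 + 50/9x_1 + 8/3x_2 + 8/3 to the basis.

The other S-polynomials (S(f_1,g_3), S(f_2,g_3)) all reduce to 0 modulo the current basis, so we have a Gröbner basis.
Inter-reduce: drop elements whose leading term is divisible by another's, tail-reduce, and make monic.
Reduced Gröbner basis: {x_1^2 + 25/6x_1 + 2x_2 + 2, x_1x_2 + 5/3x_1 + 4x_2 + 4, x_2^2 + 4/3x_1 + 7/3x_2 + 4/3}.

Buchberger on the second generating set:
h_1 = -12x_1x_2 + 30x_2^2 + 20x_1 + 22x_2 - 8, LT = x_1x_2.
h_2 = 9x_1x_2 + 9x_2^2 + 27x_1 + 57x_2 + 48, LT = x_1x_2.

S(h_1,h_2): lcm = x_1x_2. S = -7/2x_2^2 - 14/3x_1 - 49/6x_2 - 14/3.
  leading term x_2^2: no divisor's leading term divides it; move -7/2x_2^2 to the remainder.
  leading term x_1: no divisor's leading term divides it; move -14/3x_1 to the remainder.
  leading term x_2: no divisor's leading term divides it; move -49/6x_2 to the remainder.
  leading term 1: no divisor's leading term divides it; move -14/3 to the remainder.
  remainder -7/2x_2^2 - 14/3x_1 - 49/6x_2 - 14/3 ≠ 0; add k_3 = -7/2x_2^2 - 14/3x_1 - 49/6x_2 - 14/3 to the basis.

S(h_1,k_3): lcm = x_1x_2^2. S = -5/2x_2^3 - 4/3x_1^2 - 4x_1x_2 - 11/6x_2^2 - 4/3x_1 + 2/3x_2.
  leading term x_2^3: subtract (5/7x_2)·k_3 from -5/2x_2^3 - 4/3x_1^2 - 4x_1x_2 - 11/6x_2^2 - 4/3x_1 + 2/3x_2 → -4/3x_1^2 - 2/3x_1x_2 + 4x_2^2 - 4/3x_1 + 4x_2
  leading term x_1^2: no divisor's leading term divides it; move -4/3x_1^2 to the remainder.
  leading term x_1x_2: subtract (1/18)·h_1 from -2/3x_1x_2 + 4x_2^2 - 4/3x_1 + 4x_2 → 7/3x_2^2 - 22/9x_1 + 25/9x_2 + 4/9
  leading term x_2^2: subtract (-2/3)·k_3 from 7/3x_2^2 - 22/9x_1 + 25/9x_2 + 4/9 → -50/9x_1 - 8/3x_2 - 8/3
  leading term x_1: no divisor's leading term divides it; move -50/9x_1 to the remainder.
  leading term x_2: no divisor's leading term divides it; move -8/3x_2 to the remainder.
  leading term 1: no divisor's leading term divides it; move -8/3 to the remainder.
  remainder -4/3x_1^2 - 50/9x_1 - 8/3x_2 - 8/3 ≠ 0; add k_4 = -4/3x_1^2 - 50/9x_1 - 8/3x_2 - 8/3 to the basis.

The other S-polynomials (S(h_2,k_3), S(h_1,k_4), S(h_2,k_4), S(k_3,k_4)) all reduce to 0 modulo the current basis, so we have a Gröbner basis.
Inter-reduce: drop elements whose leading term is divisible by another's, tail-reduce, and make monic.
Reduced Gröbner basis: {x_1^2 + 25/6x_1 + 2x_2 + 2, x_1x_2 + 5/3x_1 + 4x_2 + 4, x_2^2 + 4/3x_1 + 7/3x_2 + 4/3}.

The two bases agree; hence the ideals are identical.
The choice of monomial ordering does not affect the verdict — as long as both bases are computed under the same ordering, their equality decides ideal equality.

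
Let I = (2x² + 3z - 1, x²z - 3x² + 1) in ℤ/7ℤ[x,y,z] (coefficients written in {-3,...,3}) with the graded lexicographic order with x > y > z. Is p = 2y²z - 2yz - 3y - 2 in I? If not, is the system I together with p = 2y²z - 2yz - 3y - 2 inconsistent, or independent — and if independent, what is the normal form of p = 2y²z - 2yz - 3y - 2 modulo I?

2y²z - 2yz - 3y - 2 is independent of I; its normal form modulo I is 2y²z - 2yz - 3y - 2.

First compute the reduced Gröbner basis of I by Buchberger's algorithm.
f_1 = 2x² + 3z - 1, LT = x².
f_2 = x²z - 3x² + 1, LT = x²z.

S(f_1,f_2): lcm = x²z. S = 3x² - 2z² + 3z - 1.
  leading term x²: subtract (-2)·f_1 from 3x² - 2z² + 3z - 1 → -2z² + 2z - 3
  leading term z²: no divisor's leading term divides it; move -2z² to the remainder.
  leading term z: no divisor's leading term divides it; move 2z to the remainder.
  leading term 1: no divisor's leading term divides it; move -3 to the remainder.
  remainder -2z² + 2z - 3 ≠ 0; add h_3 = -2z² + 2z - 3 to the basis.

The other S-polynomials (S(f_1,h_3), S(f_2,h_3)) all reduce to 0 modulo the current basis, so we have a Gröbner basis.
Inter-reduce: drop elements whose leading term is divisible by another's, tail-reduce, and make monic.
Reduced Gröbner basis: {x² - 2z + 3, z² - z - 2}.
Label its elements g_1 = x² - 2z + 3, g_2 = z² - z - 2.

Reduce p = 2y²z - 2yz - 3y - 2 modulo G:
  leading term y²z: no divisor's leading term divides it; move 2y²z to the remainder.
  leading term yz: no divisor's leading term divides it; move -2yz to the remainder.
  leading term y: no divisor's leading term divides it; move -3y to the remainder.
  leading term 1: no divisor's leading term divides it; move -2 to the remainder.
  normal form = 2y²z - 2yz - 3y - 2.
The normal form is nonzero, so p ∉ I. Since p minus its normal form lies in I, I + (p) = I + (r) where r = 2y²z - 2yz - 3y - 2; decide whether this ideal is the whole ring.
Run Buchberger on G together with r (pairs among the g_i already reduce to 0 since G is a Gröbner basis):
g_1 = x² - 2z + 3, LT = x².
g_2 = z² - z - 2, LT = z².
r = 2y²z - 2yz - 3y - 2, LT = y²z.

S(g_2,r): lcm = y²z². S = -y²z + yz² - 2y² - 2yz + z.
  leading term y²z: subtract (3)·r from -y²z + yz² - 2y² - 2yz + z → yz² - 2y² - 3yz + 2y + z - 1
  leading term yz²: subtract (y)·g_2 from yz² - 2y² - 3yz + 2y + z - 1 → -2y² - 2yz - 3y + z - 1
  leading term y²: no divisor's leading term divides it; move -2y² to the remainder.
  leading term yz: no divisor's leading term divides it; move -2yz to the remainder.
  leading term y: no divisor's leading term divides it; move -3y to the remainder.
  leading term z: no divisor's leading term divides it; move z to the remainder.
  leading term 1: no divisor's leading term divides it; move -1 to the remainder.
  remainder -2y² - 2yz - 3y + z - 1 ≠ 0; add m_4 = -2y² - 2yz - 3y + z - 1 to the basis.

The other S-polynomials (S(g_1,g_2), S(g_1,r), S(g_1,m_4), S(g_2,m_4), S(r,m_4)) all reduce to 0 modulo the current basis, so we have a Gröbner basis.
Inter-reduce: drop elements whose leading term is divisible by another's, tail-reduce, and make monic.
Reduced Gröbner basis: {x² - 2z + 3, y² + yz - 2y + 3z - 3, z² - z - 2}.
The reduced Gröbner basis of I + (p) is {x² - 2z + 3, y² + yz - 2y + 3z - 3, z² - z - 2} ≠ {1}, a proper ideal, so the enlarged system stays consistent: p is independent of I, with normal form 2y²z - 2yz - 3y - 2.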